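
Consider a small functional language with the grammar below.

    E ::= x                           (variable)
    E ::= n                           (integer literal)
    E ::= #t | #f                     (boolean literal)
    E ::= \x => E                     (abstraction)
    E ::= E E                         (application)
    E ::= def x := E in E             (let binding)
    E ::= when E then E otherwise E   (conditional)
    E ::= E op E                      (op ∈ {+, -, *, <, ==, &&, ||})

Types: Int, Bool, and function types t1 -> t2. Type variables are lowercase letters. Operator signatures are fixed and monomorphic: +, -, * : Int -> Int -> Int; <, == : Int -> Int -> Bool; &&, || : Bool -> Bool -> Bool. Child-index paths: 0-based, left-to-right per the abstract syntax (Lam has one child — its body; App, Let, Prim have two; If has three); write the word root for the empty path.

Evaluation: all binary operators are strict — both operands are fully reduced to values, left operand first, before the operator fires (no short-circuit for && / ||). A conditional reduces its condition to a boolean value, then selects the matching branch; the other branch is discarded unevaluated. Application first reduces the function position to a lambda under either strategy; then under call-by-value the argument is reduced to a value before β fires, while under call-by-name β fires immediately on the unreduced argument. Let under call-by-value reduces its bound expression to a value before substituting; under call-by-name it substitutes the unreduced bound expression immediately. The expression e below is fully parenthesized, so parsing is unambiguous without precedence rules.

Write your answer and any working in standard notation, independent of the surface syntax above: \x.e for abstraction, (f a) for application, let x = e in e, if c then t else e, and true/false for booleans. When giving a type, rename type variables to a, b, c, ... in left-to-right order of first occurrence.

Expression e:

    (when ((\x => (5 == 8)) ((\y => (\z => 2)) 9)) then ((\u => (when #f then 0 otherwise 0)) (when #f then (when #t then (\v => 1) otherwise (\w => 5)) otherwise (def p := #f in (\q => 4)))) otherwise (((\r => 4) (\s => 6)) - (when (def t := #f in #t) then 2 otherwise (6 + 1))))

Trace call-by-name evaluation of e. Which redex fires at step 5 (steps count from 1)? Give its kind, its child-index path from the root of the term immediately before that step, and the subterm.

Working:
step 0: (if ((\x.(5 == 8)) ((\y.(\z.2)) 9)) then ((\u.(if false then 0 else 0)) (if false then (if true then (\v.1) else (\w.5)) else (let p = false in (\q.4)))) else (((\r.4) (\s.6)) - (if (let t = false in true) then 2 else (6 + 1))))
step 1: [beta@0] (if (5 == 8) then ((\u.(if false then 0 else 0)) (if false then (if true then (\v.1) else (\w.5)) else (let p = false in (\q.4)))) else (((\r.4) (\s.6)) - (if (let t = false in true) then 2 else (6 + 1))))
step 2: [delta@0] (if false then ((\u.(if false then 0 else 0)) (if false then (if true then (\v.1) else (\w.5)) else (let p = false in (\q.4)))) else (((\r.4) (\s.6)) - (if (let t = false in true) then 2 else (6 + 1))))
step 3: [if@root] (((\r.4) (\s.6)) - (if (let t = false in true) then 2 else (6 + 1)))
step 4: [beta@0] (4 - (if (let t = false in true) then 2 else (6 + 1)))
step 5: [let@1.0] (4 - (if true then 2 else (6 + 1)))

Answer: let at 1.0 : (let t = false in true)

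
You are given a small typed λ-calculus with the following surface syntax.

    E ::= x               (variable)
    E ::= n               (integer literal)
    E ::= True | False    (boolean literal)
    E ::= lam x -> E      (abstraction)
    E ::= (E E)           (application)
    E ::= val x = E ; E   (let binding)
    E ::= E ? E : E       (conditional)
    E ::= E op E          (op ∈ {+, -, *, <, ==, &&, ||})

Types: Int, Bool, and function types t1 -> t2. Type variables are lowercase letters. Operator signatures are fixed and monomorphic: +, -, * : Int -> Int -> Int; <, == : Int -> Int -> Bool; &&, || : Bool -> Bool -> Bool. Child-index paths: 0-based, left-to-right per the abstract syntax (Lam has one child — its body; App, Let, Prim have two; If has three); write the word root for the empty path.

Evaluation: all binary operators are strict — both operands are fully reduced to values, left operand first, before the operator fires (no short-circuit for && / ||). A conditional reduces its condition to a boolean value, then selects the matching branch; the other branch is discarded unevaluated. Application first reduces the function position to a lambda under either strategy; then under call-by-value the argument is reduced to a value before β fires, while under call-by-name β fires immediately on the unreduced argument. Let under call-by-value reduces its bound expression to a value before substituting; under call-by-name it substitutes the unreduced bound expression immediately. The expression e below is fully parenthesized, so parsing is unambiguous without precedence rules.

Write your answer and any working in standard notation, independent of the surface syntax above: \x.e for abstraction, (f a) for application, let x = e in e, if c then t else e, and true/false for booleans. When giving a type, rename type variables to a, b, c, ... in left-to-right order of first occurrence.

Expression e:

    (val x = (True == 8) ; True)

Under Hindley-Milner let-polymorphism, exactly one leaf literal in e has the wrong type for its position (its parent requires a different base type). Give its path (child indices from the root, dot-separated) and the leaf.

Answer: 0.0 : true

Derivation:
  unify Bool ~ Int
  FAIL: mismatch Bool ~ Int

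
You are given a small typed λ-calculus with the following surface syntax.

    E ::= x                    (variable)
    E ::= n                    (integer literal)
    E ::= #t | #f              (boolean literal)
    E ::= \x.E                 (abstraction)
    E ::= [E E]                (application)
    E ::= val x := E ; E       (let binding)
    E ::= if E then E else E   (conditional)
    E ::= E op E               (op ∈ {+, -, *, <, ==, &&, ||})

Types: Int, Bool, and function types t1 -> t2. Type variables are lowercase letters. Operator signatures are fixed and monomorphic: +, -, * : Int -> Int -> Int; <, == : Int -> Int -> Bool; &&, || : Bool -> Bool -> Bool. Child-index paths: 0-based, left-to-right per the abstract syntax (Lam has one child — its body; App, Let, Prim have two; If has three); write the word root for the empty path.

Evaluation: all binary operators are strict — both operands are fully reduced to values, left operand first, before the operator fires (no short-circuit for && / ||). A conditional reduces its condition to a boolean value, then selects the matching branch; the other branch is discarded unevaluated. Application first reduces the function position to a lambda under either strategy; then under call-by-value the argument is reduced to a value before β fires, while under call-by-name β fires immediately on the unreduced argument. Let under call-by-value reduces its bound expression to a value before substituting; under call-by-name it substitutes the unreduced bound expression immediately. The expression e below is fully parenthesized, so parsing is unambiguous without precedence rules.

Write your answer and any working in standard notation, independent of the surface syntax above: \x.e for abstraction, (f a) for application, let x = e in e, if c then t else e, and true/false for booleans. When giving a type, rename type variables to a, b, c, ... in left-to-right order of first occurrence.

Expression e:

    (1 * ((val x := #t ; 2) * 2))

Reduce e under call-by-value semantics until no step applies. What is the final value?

Answer: 4

Trace:
step 0: (1 * ((let x = true in 2) * 2))
step 1: [let@1.0] (1 * (2 * 2))
step 2: [delta@1] (1 * 4)
step 3: [delta@root] 4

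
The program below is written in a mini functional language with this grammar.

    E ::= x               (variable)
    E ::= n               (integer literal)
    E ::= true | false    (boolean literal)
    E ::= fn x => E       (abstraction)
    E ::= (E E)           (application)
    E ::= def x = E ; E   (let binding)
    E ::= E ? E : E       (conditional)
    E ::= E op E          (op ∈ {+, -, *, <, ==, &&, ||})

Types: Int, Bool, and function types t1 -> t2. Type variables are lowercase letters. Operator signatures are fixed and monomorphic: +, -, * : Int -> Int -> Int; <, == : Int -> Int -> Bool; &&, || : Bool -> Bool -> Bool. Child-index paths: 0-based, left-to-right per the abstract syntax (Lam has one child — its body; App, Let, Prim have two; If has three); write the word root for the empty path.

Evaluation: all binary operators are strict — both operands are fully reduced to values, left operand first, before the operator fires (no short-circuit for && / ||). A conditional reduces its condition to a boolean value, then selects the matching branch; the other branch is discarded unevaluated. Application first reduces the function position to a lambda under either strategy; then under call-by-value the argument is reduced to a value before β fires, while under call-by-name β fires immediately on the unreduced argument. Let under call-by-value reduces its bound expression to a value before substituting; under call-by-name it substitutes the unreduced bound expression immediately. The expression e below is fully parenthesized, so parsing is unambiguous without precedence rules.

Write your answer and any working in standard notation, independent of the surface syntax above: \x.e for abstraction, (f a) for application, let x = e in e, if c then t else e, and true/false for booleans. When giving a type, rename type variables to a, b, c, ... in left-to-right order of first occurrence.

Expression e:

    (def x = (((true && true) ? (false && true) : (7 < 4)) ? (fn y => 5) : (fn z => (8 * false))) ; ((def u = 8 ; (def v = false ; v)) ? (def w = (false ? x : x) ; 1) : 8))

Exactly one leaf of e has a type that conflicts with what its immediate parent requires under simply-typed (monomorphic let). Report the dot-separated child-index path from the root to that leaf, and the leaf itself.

Trace:
  unify Bool ~ Bool
  unify Bool ~ Bool
  unify Bool ~ Bool
  unify Bool ~ Bool
  unify Bool ~ Bool
  unify Int ~ Int
  unify Int ~ Int
  unify Bool ~ Bool
  unify Bool ~ Bool
\y._ : a -> Int
  unify Int ~ Int
  unify Bool ~ Int
  FAIL: mismatch Bool ~ Int

Answer: 0.2.0.1 : false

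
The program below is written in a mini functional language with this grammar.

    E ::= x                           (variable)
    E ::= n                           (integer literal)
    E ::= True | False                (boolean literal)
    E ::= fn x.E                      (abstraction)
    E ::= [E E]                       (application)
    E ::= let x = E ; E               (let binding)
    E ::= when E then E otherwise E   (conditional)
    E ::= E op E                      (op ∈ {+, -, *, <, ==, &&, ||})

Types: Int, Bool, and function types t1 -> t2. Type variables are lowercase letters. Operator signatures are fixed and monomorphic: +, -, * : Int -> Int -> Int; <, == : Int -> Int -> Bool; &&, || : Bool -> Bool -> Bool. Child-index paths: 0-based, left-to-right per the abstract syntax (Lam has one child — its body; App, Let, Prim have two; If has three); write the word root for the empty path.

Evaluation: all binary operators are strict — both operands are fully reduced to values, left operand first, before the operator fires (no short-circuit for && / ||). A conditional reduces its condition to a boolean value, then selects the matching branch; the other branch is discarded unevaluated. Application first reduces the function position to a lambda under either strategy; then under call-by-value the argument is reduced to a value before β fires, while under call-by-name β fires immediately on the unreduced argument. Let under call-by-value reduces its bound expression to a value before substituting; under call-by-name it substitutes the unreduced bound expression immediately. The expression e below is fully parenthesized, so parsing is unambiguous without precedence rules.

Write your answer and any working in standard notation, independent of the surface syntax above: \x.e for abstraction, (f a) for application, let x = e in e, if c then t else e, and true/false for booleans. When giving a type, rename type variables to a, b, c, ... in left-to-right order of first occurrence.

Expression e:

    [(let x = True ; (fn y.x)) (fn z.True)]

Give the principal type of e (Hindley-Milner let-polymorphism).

Answer: Bool

Trace:
let x : Bool
x : Bool
\y._ : a -> Bool
\z._ : b -> Bool
  unify a -> Bool ~ (b -> Bool) -> c
  unify a ~ b -> Bool
  unify Bool ~ c
_ _ : Bool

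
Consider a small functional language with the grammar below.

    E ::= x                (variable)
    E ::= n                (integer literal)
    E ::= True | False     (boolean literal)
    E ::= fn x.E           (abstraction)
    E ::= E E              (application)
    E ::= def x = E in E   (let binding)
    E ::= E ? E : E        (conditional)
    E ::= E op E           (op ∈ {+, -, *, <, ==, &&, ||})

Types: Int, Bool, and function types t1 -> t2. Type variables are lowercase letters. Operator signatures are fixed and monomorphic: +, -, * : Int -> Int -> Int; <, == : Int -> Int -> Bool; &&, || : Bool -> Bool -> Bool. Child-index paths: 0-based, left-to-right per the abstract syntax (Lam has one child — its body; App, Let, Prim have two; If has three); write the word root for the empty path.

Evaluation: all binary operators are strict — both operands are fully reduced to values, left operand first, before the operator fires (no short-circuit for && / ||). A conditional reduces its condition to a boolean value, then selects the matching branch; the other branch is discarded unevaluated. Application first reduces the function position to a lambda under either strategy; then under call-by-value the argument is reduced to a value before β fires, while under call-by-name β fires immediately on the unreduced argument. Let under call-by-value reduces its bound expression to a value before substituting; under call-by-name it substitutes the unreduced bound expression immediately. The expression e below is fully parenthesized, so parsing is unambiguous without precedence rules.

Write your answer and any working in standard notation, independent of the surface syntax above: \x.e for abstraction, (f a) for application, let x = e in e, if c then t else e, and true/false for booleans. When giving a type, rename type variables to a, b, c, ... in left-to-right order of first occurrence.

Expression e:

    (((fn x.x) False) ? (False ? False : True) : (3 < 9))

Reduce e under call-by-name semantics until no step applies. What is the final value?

Answer: true

Working:
step 0: (if ((\x.x) false) then (if false then false else true) else (3 < 9))
step 1: [beta@0] (if false then (if false then false else true) else (3 < 9))
step 2: [if@root] (3 < 9)
step 3: [delta@root] true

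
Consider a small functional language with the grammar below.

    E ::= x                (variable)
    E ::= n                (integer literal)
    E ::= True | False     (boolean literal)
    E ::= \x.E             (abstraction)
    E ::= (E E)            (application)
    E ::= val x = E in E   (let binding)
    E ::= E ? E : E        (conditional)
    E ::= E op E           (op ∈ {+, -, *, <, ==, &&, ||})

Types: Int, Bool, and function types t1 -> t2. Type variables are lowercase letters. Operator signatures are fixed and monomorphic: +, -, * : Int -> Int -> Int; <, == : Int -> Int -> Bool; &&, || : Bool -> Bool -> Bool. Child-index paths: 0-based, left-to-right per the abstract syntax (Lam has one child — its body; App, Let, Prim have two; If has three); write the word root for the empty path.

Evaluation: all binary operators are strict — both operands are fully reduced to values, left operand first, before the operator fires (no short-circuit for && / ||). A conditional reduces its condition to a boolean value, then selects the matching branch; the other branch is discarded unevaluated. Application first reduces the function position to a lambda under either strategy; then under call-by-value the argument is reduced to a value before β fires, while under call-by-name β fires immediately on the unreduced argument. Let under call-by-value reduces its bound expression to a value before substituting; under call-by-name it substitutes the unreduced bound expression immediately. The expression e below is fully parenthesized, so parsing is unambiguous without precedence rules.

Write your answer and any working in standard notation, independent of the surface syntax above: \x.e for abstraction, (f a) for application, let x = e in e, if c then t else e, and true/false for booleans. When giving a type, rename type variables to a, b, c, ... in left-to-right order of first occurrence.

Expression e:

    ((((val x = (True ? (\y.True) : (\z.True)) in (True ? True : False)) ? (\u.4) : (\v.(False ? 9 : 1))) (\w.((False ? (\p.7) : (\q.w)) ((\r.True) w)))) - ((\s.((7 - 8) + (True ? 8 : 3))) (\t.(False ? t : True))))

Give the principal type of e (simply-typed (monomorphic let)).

Answer: Int

Trace:
  unify Bool ~ Bool
\y._ : a -> Bool
\z._ : b -> Bool
  unify a -> Bool ~ b -> Bool
  unify a ~ b
  unify Bool ~ Bool
let x : b -> Bool
  unify Bool ~ Bool
  unify Bool ~ Bool
  unify Bool ~ Bool
\u._ : c -> Int
  unify Bool ~ Bool
  unify Int ~ Int
\v._ : d -> Int
  unify c -> Int ~ d -> Int
  unify c ~ d
  unify Int ~ Int
  unify Bool ~ Bool
\p._ : f -> Int
w : e
\q._ : g -> e
  unify f -> Int ~ g -> e
  unify f ~ g
  unify Int ~ e
\r._ : h -> Bool
w : Int
  unify h -> Bool ~ Int -> i
  unify h ~ Int
  unify Bool ~ i
_ _ : Bool
  unify g -> Int ~ Bool -> j
  unify g ~ Bool
  unify Int ~ j
_ _ : Int
\w._ : Int -> Int
  unify d -> Int ~ (Int -> Int) -> k
  unify d ~ Int -> Int
  unify Int ~ k
_ _ : Int
  unify Int ~ Int
  unify Int ~ Int
  unify Int ~ Int
  unify Int ~ Int
  unify Bool ~ Bool
  unify Int ~ Int
  unify Int ~ Int
\s._ : l -> Int
  unify Bool ~ Bool
t : m
  unify m ~ Bool
\t._ : Bool -> Bool
  unify l -> Int ~ (Bool -> Bool) -> n
  unify l ~ Bool -> Bool
  unify Int ~ n
_ _ : Int
  unify Int ~ Int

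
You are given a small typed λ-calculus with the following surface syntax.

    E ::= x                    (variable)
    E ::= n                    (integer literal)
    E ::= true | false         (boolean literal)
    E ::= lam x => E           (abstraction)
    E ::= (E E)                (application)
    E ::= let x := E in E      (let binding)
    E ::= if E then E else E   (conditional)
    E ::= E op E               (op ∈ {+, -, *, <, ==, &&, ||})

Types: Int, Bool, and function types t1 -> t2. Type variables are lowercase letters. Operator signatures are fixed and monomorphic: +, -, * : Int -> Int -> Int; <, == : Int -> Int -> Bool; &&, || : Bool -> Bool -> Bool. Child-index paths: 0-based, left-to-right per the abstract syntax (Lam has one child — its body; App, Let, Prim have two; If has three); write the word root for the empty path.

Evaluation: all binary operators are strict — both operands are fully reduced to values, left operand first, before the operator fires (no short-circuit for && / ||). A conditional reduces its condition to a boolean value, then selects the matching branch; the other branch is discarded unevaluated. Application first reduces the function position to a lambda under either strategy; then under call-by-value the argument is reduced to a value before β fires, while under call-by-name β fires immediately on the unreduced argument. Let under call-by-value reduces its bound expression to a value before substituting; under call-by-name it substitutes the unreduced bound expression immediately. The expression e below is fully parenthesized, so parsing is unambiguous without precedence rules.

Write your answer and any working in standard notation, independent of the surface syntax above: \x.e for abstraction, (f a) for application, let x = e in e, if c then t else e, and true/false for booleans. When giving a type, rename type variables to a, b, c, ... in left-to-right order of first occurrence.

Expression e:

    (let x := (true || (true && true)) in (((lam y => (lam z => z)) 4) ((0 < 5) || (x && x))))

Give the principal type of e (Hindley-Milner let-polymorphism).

Derivation:
  unify Bool ~ Bool
  unify Bool ~ Bool
  unify Bool ~ Bool
  unify Bool ~ Bool
let x : Bool
z : b
\z._ : b -> b
\y._ : a -> b -> b
  unify a -> b -> b ~ Int -> c
  unify a ~ Int
  unify b -> b ~ c
_ _ : b -> b
  unify Int ~ Int
  unify Int ~ Int
  unify Bool ~ Bool
x : Bool
  unify Bool ~ Bool
x : Bool
  unify Bool ~ Bool
  unify Bool ~ Bool
  unify b -> b ~ Bool -> d
  unify b ~ Bool
  unify Bool ~ d
_ _ : Bool

Answer: Bool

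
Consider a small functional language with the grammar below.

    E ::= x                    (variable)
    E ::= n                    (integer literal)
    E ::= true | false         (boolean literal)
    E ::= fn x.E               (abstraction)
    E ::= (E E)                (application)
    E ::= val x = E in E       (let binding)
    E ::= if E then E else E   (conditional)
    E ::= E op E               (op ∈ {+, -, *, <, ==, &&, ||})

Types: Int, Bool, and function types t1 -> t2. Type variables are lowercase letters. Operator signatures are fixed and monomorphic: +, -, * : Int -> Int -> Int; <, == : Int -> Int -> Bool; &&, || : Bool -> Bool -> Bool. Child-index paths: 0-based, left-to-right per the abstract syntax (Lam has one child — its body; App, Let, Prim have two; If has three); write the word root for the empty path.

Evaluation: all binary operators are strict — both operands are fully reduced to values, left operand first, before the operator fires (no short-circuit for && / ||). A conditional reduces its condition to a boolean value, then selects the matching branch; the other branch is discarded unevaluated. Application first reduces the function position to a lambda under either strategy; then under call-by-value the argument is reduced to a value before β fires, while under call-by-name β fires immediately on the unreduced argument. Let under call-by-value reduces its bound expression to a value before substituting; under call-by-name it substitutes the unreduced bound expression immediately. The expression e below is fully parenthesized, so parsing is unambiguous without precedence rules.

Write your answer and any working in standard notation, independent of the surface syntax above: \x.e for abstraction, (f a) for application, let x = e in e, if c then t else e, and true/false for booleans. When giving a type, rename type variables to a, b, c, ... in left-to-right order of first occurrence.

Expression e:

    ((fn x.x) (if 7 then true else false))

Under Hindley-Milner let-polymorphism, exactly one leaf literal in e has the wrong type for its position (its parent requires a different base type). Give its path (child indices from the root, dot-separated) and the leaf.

Answer: 1.0 : 7

Derivation:
x : a
\x._ : a -> a
  unify Int ~ Bool
  FAIL: mismatch Int ~ Bool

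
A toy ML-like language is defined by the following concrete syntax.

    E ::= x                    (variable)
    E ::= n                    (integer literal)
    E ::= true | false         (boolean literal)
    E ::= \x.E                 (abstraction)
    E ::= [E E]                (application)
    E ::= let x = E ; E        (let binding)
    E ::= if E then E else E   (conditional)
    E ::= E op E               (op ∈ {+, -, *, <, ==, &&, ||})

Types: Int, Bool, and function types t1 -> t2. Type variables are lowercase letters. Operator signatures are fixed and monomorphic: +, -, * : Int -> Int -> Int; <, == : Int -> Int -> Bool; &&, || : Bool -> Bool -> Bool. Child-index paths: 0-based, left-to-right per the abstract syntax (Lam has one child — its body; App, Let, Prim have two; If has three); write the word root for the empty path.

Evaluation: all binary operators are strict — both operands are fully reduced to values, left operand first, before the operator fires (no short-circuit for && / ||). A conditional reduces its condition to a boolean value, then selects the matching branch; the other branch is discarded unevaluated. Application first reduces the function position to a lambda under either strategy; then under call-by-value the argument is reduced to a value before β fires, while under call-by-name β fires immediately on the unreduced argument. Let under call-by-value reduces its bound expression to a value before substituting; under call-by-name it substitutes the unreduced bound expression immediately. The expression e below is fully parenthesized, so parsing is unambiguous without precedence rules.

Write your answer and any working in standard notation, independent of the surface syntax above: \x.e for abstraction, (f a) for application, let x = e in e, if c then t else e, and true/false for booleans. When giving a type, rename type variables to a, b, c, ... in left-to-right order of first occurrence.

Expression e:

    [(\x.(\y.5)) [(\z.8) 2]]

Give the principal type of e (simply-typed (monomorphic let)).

Answer: a -> Int

Trace:
\y._ : b -> Int
\x._ : a -> b -> Int
\z._ : c -> Int
  unify c -> Int ~ Int -> d
  unify c ~ Int
  unify Int ~ d
_ _ : Int
  unify a -> b -> Int ~ Int -> e
  unify a ~ Int
  unify b -> Int ~ e
_ _ : b -> Int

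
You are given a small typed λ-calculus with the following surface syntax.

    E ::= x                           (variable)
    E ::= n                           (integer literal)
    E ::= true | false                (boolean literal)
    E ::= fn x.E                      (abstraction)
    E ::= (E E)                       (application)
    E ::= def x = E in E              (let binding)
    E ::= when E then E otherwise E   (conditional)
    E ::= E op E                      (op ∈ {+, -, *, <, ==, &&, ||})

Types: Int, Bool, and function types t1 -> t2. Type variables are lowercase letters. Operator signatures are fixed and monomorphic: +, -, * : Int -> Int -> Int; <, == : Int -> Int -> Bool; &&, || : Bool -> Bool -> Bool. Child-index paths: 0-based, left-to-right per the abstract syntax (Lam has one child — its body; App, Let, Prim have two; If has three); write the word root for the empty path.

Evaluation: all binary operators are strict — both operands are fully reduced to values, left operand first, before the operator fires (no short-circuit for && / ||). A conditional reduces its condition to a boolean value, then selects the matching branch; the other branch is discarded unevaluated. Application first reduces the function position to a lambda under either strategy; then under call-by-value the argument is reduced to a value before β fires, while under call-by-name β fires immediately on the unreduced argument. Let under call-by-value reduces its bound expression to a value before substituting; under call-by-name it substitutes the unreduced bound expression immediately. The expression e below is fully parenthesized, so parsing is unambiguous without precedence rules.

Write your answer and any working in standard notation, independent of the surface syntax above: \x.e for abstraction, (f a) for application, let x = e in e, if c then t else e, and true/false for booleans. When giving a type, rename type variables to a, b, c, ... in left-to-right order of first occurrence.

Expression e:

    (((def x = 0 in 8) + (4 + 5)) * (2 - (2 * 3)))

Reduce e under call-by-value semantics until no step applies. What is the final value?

Working:
step 0: (((let x = 0 in 8) + (4 + 5)) * (2 - (2 * 3)))
step 1: [let@0.0] ((8 + (4 + 5)) * (2 - (2 * 3)))
step 2: [delta@0.1] ((8 + 9) * (2 - (2 * 3)))
step 3: [delta@0] (17 * (2 - (2 * 3)))
step 4: [delta@1.1] (17 * (2 - 6))
step 5: [delta@1] (17 * -4)
step 6: [delta@root] -68

Answer: -68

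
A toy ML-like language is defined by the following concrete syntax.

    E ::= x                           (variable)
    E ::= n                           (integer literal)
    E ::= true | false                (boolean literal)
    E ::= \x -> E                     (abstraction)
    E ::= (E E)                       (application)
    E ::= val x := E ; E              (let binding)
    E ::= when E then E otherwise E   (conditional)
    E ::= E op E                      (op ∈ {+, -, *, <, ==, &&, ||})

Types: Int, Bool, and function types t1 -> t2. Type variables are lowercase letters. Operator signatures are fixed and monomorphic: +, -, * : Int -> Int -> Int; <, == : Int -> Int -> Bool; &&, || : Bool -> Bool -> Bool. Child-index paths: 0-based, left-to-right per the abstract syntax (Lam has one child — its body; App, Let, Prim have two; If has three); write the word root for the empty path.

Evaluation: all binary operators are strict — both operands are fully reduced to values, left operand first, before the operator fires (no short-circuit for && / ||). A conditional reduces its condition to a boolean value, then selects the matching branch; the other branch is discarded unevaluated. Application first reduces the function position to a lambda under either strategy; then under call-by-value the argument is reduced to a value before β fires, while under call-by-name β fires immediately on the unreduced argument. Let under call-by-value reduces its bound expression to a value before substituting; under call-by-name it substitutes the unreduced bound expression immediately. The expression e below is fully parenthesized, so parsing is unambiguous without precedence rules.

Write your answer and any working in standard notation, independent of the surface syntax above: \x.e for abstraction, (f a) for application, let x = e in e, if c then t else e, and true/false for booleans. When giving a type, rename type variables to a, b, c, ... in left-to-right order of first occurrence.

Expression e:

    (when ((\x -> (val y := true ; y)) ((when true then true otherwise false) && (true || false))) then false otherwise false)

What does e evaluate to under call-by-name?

Trace:
step 0: (if ((\x.(let y = true in y)) ((if true then true else false) && (true || false))) then false else false)
step 1: [beta@0] (if (let y = true in y) then false else false)
step 2: [let@0] (if true then false else false)
step 3: [if@root] false

Answer: false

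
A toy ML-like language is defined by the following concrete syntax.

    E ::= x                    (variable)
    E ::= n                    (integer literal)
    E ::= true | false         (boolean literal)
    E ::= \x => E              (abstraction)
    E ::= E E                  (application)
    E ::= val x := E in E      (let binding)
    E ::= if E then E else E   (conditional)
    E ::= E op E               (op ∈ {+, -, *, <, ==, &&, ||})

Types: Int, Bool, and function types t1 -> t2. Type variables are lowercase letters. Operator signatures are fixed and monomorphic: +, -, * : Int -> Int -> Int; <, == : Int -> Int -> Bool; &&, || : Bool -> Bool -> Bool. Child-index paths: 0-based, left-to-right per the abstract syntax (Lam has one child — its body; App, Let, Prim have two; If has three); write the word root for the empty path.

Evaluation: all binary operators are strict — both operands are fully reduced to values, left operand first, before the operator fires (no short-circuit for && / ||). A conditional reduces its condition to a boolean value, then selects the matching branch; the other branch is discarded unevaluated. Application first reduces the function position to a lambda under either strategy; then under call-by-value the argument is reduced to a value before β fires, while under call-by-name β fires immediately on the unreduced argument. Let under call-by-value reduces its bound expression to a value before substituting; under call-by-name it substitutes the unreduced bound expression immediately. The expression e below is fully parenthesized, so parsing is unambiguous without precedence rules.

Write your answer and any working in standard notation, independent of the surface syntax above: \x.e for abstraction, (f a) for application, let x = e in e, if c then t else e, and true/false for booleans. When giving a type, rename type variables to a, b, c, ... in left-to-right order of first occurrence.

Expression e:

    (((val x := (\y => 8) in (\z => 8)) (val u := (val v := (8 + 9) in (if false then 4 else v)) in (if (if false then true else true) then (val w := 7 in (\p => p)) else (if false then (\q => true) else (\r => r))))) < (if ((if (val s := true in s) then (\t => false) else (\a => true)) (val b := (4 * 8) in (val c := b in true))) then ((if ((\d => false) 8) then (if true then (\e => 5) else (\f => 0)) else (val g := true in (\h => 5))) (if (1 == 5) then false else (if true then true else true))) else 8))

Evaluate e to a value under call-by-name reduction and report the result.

Answer: false

Trace:
step 0: (((let x = (\y.8) in (\z.8)) (let u = (let v = (8 + 9) in (if false then 4 else v)) in (if (if false then true else true) then (let w = 7 in (\p.p)) else (if false then (\q.true) else (\r.r))))) < (if ((if (let s = true in s) then (\t.false) else (\a.true)) (let b = (4 * 8) in (let c = b in true))) then ((if ((\d.false) 8) then (if true then (\e.5) else (\f.0)) else (let g = true in (\h.5))) (if (1 == 5) then false else (if true then true else true))) else 8))
step 1: [let@0.0] (((\z.8) (let u = (let v = (8 + 9) in (if false then 4 else v)) in (if (if false then true else true) then (let w = 7 in (\p.p)) else (if false then (\q.true) else (\r.r))))) < (if ((if (let s = true in s) then (\t.false) else (\a.true)) (let b = (4 * 8) in (let c = b in true))) then ((if ((\d.false) 8) then (if true then (\e.5) else (\f.0)) else (let g = true in (\h.5))) (if (1 == 5) then false else (if true then true else true))) else 8))
step 2: [beta@0] (8 < (if ((if (let s = true in s) then (\t.false) else (\a.true)) (let b = (4 * 8) in (let c = b in true))) then ((if ((\d.false) 8) then (if true then (\e.5) else (\f.0)) else (let g = true in (\h.5))) (if (1 == 5) then false else (if true then true else true))) else 8))
step 3: [let@1.0.0.0] (8 < (if ((if true then (\t.false) else (\a.true)) (let b = (4 * 8) in (let c = b in true))) then ((if ((\d.false) 8) then (if true then (\e.5) else (\f.0)) else (let g = true in (\h.5))) (if (1 == 5) then false else (if true then true else true))) else 8))
step 4: [if@1.0.0] (8 < (if ((\t.false) (let b = (4 * 8) in (let c = b in true))) then ((if ((\d.false) 8) then (if true then (\e.5) else (\f.0)) else (let g = true in (\h.5))) (if (1 == 5) then false else (if true then true else true))) else 8))
step 5: [beta@1.0] (8 < (if false then ((if ((\d.false) 8) then (if true then (\e.5) else (\f.0)) else (let g = true in (\h.5))) (if (1 == 5) then false else (if true then true else true))) else 8))
step 6: [if@1] (8 < 8)
step 7: [delta@root] false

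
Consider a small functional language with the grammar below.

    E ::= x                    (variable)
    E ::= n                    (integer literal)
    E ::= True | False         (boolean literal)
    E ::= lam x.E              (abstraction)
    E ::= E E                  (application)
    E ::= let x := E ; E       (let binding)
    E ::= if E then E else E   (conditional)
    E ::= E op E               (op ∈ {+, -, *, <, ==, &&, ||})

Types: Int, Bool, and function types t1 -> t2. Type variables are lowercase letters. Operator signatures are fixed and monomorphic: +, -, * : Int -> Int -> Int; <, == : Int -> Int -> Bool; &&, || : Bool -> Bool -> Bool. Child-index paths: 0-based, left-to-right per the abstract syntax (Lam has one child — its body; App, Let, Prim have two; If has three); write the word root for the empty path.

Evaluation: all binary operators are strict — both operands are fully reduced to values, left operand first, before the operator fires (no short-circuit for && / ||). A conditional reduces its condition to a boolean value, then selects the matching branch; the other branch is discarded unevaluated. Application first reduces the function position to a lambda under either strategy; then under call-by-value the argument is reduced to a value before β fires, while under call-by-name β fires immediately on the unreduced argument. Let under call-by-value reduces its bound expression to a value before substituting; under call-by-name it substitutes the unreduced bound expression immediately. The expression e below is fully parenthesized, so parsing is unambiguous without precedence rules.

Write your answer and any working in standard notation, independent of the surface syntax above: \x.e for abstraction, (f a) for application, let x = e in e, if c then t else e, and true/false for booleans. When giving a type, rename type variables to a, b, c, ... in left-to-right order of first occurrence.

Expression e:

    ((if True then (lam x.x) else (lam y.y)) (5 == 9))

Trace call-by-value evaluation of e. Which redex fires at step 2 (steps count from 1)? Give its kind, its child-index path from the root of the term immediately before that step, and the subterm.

Answer: delta at 1 : (5 == 9)

Trace:
step 0: ((if true then (\x.x) else (\y.y)) (5 == 9))
step 1: [if@0] ((\x.x) (5 == 9))
step 2: [delta@1] ((\x.x) false)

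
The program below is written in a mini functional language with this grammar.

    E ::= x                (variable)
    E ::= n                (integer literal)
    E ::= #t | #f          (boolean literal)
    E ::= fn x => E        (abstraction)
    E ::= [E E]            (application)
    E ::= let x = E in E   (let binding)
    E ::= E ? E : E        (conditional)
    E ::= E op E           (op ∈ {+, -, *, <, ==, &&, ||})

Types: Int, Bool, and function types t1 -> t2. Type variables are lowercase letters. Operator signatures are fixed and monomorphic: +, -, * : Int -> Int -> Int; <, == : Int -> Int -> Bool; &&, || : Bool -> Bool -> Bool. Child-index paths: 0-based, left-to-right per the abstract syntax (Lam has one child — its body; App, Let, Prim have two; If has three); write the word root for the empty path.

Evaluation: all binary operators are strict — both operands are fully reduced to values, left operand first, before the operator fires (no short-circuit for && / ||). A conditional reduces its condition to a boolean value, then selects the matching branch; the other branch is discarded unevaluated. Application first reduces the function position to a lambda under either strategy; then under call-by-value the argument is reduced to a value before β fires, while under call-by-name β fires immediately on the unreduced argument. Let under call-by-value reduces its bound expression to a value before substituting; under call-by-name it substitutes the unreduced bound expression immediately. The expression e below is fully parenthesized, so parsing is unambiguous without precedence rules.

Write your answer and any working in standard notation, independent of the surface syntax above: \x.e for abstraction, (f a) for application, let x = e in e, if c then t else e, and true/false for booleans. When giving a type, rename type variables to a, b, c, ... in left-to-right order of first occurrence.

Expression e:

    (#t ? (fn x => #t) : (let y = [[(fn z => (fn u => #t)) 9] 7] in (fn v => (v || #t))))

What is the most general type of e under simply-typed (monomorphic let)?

Derivation:
  unify Bool ~ Bool
\x._ : a -> Bool
\u._ : c -> Bool
\z._ : b -> c -> Bool
  unify b -> c -> Bool ~ Int -> d
  unify b ~ Int
  unify c -> Bool ~ d
_ _ : c -> Bool
  unify c -> Bool ~ Int -> e
  unify c ~ Int
  unify Bool ~ e
_ _ : Bool
let y : Bool
v : f
  unify f ~ Bool
  unify Bool ~ Bool
\v._ : Bool -> Bool
  unify a -> Bool ~ Bool -> Bool
  unify a ~ Bool
  unify Bool ~ Bool

Answer: Bool -> Bool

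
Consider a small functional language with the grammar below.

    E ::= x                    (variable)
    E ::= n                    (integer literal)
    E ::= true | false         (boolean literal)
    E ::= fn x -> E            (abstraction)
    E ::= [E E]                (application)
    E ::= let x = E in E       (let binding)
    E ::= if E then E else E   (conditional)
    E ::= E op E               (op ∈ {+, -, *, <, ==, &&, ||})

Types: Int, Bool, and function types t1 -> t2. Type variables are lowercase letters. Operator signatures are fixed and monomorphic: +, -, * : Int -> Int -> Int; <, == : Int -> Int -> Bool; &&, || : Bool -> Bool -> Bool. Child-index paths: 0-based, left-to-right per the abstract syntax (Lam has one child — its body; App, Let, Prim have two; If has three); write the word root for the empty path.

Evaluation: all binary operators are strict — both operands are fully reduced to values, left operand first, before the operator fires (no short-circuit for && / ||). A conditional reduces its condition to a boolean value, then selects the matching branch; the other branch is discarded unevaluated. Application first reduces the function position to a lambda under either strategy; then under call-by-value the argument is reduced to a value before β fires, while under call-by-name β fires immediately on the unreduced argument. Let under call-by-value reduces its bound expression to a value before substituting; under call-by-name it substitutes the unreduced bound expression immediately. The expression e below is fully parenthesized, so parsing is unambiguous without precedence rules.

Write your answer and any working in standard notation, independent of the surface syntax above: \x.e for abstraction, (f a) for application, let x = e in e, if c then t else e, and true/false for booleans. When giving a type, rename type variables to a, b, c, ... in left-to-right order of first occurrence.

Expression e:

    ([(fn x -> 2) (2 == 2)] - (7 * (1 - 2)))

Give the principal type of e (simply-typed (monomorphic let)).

Answer: Int

Working:
\x._ : a -> Int
  unify Int ~ Int
  unify Int ~ Int
  unify a -> Int ~ Bool -> b
  unify a ~ Bool
  unify Int ~ b
_ _ : Int
  unify Int ~ Int
  unify Int ~ Int
  unify Int ~ Int
  unify Int ~ Int
  unify Int ~ Int
  unify Int ~ Int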